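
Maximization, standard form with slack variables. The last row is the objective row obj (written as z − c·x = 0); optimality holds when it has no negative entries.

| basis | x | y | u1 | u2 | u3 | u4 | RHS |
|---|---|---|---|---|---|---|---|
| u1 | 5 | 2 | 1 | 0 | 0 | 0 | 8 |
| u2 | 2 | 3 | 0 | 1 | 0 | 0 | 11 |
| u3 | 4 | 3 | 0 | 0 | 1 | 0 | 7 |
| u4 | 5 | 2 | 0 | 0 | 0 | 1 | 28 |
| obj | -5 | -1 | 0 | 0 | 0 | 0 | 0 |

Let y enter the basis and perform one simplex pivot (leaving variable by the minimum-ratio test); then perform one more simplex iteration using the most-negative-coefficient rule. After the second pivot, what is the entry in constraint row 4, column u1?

Ratio test on column y — row 1: 8/2 = 4; row 2: 11/3 = 11/3; row 3: 7/3 = 7/3; row 4: 28/2 = 14. Minimum is 7/3 at row 3 (u3 leaves); pivot element 3.
Divide row 3 by 3; eliminate column y from the other rows.
Second iteration: most negative obj-row entry is -11/3 in column x, so x enters.
Ratio test on column x — row 1: (10/3)/(7/3) = 10/7; row 2: entry -2 ≤ 0; row 3: (7/3)/(4/3) = 7/4; row 4: (70/3)/(7/3) = 10. Minimum is 10/7 at row 1 (u1 leaves); pivot element 7/3.
Divide row 1 by 7/3; eliminate column x from the other rows.
After both pivots, the entry at constraint row 4, column u1 is -1.

-1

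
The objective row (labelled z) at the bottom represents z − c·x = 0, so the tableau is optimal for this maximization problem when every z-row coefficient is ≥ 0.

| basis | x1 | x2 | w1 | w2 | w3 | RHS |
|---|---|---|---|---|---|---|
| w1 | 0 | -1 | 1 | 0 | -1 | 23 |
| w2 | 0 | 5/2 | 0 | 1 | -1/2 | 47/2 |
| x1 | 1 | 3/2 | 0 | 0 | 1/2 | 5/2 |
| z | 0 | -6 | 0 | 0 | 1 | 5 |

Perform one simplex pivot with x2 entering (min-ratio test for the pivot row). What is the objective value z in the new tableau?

Ratio test on column x2 — row 1: entry -1 ≤ 0; row 2: (47/2)/(5/2) = 47/5; row 3: (5/2)/(3/2) = 5/3. Minimum is 5/3 at row 3 (x1 leaves); pivot element 3/2.
Pivot on row 3; the z-row RHS becomes 5 − (-6)·(5/3) = 15.

15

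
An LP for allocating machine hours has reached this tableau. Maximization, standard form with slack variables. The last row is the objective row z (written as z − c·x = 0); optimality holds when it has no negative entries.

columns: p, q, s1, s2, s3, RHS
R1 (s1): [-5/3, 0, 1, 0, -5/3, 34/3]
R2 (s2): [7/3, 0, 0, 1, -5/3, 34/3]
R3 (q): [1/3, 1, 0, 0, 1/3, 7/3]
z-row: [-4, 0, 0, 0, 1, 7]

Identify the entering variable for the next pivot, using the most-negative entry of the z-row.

Negative z-row entries: p: -4.
The most negative is -4 in column p, so p enters.

p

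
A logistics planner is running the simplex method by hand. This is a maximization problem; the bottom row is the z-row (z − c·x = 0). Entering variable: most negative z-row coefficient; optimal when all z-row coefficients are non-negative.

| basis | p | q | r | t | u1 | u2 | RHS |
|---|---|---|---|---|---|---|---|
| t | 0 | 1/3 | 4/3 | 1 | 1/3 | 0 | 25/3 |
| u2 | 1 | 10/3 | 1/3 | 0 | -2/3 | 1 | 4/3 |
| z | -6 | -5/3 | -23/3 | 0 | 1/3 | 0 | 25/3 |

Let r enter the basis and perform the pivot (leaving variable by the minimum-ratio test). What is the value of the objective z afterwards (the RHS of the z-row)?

39

Ratio test on column r — row 1: (25/3)/(4/3) = 25/4; row 2: (4/3)/(1/3) = 4. Minimum is 4 at row 2 (u2 leaves); pivot element 1/3.
Pivot on row 2; the z-row RHS becomes 25/3 − (-23/3)·4 = 39.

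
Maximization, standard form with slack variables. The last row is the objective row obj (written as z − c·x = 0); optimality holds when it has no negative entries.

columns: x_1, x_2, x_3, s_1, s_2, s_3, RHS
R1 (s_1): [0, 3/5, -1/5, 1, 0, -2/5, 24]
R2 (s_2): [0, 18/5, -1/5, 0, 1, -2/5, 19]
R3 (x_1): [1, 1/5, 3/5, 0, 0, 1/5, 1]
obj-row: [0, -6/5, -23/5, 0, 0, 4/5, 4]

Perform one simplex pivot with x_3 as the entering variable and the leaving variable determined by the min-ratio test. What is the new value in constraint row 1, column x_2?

Ratio test on column x_3 — row 1: entry -1/5 ≤ 0; row 2: entry -1/5 ≤ 0; row 3: 1/(3/5) = 5/3. Minimum is 5/3 at row 3 (x_1 leaves); pivot element 3/5.
Divide row 3 by 3/5; eliminate column x_3 from the other rows.
Row 1 update in column x_2: 3/5 − (-1/5)·(1/3) = 2/3.

2/3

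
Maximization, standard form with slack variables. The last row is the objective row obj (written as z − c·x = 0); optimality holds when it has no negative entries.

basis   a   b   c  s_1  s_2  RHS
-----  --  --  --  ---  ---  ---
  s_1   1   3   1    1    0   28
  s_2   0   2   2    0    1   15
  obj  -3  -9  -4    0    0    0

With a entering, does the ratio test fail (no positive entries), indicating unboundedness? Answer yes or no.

Column a has positive entries in row(s) 1, so the ratio test bounds it — not unbounded.

no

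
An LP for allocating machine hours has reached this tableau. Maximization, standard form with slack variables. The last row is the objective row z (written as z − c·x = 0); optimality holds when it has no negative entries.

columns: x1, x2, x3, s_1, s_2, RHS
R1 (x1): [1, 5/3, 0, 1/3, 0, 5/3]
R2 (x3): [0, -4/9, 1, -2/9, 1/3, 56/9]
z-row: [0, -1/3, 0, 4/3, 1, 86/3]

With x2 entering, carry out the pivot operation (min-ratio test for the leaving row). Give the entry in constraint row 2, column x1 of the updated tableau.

4/15

Ratio test on column x2 — row 1: (5/3)/(5/3) = 1; row 2: entry -4/9 ≤ 0. Minimum is 1 at row 1 (x1 leaves); pivot element 5/3.
Divide row 1 by 5/3; eliminate column x2 from the other rows.
Row 2 update in column x1: 0 − (-4/9)·(3/5) = 4/15.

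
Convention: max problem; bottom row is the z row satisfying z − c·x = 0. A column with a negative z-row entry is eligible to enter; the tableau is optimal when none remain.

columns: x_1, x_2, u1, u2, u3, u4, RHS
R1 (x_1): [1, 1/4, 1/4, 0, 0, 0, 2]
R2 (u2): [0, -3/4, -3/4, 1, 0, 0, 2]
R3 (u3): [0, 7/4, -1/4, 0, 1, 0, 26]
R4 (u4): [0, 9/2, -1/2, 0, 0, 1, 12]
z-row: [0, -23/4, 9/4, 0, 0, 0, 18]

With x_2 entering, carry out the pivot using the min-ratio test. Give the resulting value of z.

Ratio test on column x_2 — row 1: 2/(1/4) = 8; row 2: entry -3/4 ≤ 0; row 3: 26/(7/4) = 104/7; row 4: 12/(9/2) = 8/3. Minimum is 8/3 at row 4 (u4 leaves); pivot element 9/2.
Pivot on row 4; the z-row RHS becomes 18 − (-23/4)·(8/3) = 100/3.

100/3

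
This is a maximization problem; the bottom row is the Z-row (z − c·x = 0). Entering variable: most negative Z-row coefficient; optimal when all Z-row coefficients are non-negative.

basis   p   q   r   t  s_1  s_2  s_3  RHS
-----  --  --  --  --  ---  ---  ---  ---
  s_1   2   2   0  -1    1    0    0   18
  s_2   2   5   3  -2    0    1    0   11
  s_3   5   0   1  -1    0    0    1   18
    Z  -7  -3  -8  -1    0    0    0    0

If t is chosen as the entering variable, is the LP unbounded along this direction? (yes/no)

Every constraint-row entry in column t is ≤ 0, so increasing t is unbounded.

yes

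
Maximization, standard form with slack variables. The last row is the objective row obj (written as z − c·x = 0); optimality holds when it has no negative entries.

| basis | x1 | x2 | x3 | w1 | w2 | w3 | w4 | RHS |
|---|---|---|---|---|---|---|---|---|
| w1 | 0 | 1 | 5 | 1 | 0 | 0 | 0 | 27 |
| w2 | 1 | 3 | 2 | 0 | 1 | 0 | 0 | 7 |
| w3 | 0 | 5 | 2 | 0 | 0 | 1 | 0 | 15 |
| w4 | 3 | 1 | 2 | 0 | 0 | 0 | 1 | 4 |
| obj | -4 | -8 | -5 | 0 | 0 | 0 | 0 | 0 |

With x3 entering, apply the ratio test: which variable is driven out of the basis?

Column x3 entries and ratios — w1: 27/5 = 27/5; w2: 7/2 = 7/2; w3: 15/2 = 15/2; w4: 4/2 = 2.
Smallest ratio is 2 in the row of w4, so w4 leaves.

w4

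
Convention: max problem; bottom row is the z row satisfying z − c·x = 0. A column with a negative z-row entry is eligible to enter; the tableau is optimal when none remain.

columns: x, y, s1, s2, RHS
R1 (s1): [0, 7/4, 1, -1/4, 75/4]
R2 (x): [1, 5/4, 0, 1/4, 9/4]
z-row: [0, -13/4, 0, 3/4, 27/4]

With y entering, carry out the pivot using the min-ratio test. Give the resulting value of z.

Ratio test on column y — row 1: (75/4)/(7/4) = 75/7; row 2: (9/4)/(5/4) = 9/5. Minimum is 9/5 at row 2 (x leaves); pivot element 5/4.
Pivot on row 2; the z-row RHS becomes 27/4 − (-13/4)·(9/5) = 63/5.

63/5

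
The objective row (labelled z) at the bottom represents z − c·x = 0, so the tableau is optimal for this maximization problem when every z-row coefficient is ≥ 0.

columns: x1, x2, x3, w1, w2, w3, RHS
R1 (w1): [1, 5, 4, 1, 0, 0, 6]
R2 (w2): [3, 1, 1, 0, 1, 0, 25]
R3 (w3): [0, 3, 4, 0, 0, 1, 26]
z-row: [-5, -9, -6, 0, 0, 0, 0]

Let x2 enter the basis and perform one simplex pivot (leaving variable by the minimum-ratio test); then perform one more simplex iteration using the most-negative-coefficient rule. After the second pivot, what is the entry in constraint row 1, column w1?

Ratio test on column x2 — row 1: 6/5 = 6/5; row 2: 25/1 = 25; row 3: 26/3 = 26/3. Minimum is 6/5 at row 1 (w1 leaves); pivot element 5.
Divide row 1 by 5; eliminate column x2 from the other rows.
Second iteration: most negative z-row entry is -16/5 in column x1, so x1 enters.
Ratio test on column x1 — row 1: (6/5)/(1/5) = 6; row 2: (119/5)/(14/5) = 17/2; row 3: entry -3/5 ≤ 0. Minimum is 6 at row 1 (x2 leaves); pivot element 1/5.
Divide row 1 by 1/5; eliminate column x1 from the other rows.
After both pivots, the entry at constraint row 1, column w1 is 1.

1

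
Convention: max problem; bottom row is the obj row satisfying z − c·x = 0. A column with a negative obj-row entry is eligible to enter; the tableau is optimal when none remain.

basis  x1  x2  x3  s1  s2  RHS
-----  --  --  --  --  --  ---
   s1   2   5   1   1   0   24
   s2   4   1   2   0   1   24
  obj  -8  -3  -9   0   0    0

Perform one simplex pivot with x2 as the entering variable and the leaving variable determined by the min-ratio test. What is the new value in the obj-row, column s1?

Ratio test on column x2 — row 1: 24/5 = 24/5; row 2: 24/1 = 24. Minimum is 24/5 at row 1 (s1 leaves); pivot element 5.
Divide row 1 by 5; eliminate column x2 from the other rows.
obj-row update in column s1: 0 − (-3)·(1/5) = 3/5.

3/5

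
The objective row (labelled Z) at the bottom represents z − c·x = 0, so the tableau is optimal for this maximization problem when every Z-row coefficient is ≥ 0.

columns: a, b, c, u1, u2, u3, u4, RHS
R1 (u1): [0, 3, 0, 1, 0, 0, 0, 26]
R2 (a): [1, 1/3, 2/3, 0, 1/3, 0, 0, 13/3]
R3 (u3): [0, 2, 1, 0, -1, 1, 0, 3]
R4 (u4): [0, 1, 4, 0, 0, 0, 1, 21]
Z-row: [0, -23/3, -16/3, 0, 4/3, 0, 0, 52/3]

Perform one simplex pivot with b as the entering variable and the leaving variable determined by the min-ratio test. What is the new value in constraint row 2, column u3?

-1/6

Ratio test on column b — row 1: 26/3 = 26/3; row 2: (13/3)/(1/3) = 13; row 3: 3/2 = 3/2; row 4: 21/1 = 21. Minimum is 3/2 at row 3 (u3 leaves); pivot element 2.
Divide row 3 by 2; eliminate column b from the other rows.
Row 2 update in column u3: 0 − (1/3)·(1/2) = -1/6.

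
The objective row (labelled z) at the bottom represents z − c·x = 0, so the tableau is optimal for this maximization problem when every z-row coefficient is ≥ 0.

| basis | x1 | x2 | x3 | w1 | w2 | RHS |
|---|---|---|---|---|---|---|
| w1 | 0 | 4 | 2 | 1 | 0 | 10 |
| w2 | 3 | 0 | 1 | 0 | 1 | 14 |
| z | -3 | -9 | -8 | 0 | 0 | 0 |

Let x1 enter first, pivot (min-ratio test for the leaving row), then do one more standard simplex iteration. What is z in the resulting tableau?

Ratio test on column x1 — row 1: entry 0 ≤ 0; row 2: 14/3 = 14/3. Minimum is 14/3 at row 2 (w2 leaves); pivot element 3.
Pivot on row 2; the z-row RHS becomes 0 − (-3)·(14/3) = 14.
Next entering variable (most negative z-row entry -9): x2.
Ratio test on column x2 — row 1: 10/4 = 5/2; row 2: entry 0 ≤ 0. Minimum is 5/2 at row 1 (w1 leaves); pivot element 4.
After the second pivot the z-row RHS is 14 − (-9)·(5/2) = 73/2.

73/2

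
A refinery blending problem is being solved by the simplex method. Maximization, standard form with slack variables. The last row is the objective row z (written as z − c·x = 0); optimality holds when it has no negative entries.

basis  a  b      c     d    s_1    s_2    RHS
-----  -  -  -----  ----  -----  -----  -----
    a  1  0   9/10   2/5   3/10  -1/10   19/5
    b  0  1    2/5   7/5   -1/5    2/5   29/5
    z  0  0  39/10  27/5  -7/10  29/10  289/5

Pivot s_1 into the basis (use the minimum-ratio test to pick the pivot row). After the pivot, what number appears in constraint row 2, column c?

1

Ratio test on column s_1 — row 1: (19/5)/(3/10) = 38/3; row 2: entry -1/5 ≤ 0. Minimum is 38/3 at row 1 (a leaves); pivot element 3/10.
Divide row 1 by 3/10; eliminate column s_1 from the other rows.
Row 2 update in column c: 2/5 − (-1/5)·3 = 1.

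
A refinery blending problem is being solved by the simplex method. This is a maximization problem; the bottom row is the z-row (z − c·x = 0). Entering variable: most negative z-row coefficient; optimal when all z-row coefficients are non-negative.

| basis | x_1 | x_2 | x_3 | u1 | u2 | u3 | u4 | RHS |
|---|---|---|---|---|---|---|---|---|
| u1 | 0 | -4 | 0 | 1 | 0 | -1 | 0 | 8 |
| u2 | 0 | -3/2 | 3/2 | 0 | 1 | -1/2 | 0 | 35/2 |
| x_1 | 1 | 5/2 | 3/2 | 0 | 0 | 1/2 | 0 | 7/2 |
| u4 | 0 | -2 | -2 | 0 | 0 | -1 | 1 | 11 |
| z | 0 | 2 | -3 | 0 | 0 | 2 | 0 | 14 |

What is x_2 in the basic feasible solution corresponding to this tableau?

x_2 is not in the basis, so in the current basic feasible solution x_2 = 0.

0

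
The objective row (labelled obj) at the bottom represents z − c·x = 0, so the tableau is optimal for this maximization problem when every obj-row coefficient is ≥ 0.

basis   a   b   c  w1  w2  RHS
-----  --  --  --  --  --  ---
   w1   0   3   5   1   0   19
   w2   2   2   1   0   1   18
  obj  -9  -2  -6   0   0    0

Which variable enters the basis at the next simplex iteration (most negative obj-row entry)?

Negative obj-row entries: a: -9, b: -2, c: -6.
The most negative is -9 in column a, so a enters.

a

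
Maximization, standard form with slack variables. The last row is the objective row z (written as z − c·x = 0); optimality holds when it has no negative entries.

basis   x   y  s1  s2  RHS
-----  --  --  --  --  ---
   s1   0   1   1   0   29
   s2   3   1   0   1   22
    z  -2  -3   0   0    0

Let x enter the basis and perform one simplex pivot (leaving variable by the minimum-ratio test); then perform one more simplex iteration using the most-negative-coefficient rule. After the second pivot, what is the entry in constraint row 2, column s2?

1

Ratio test on column x — row 1: entry 0 ≤ 0; row 2: 22/3 = 22/3. Minimum is 22/3 at row 2 (s2 leaves); pivot element 3.
Divide row 2 by 3; eliminate column x from the other rows.
Second iteration: most negative z-row entry is -7/3 in column y, so y enters.
Ratio test on column y — row 1: 29/1 = 29; row 2: (22/3)/(1/3) = 22. Minimum is 22 at row 2 (x leaves); pivot element 1/3.
Divide row 2 by 1/3; eliminate column y from the other rows.
After both pivots, the entry at constraint row 2, column s2 is 1.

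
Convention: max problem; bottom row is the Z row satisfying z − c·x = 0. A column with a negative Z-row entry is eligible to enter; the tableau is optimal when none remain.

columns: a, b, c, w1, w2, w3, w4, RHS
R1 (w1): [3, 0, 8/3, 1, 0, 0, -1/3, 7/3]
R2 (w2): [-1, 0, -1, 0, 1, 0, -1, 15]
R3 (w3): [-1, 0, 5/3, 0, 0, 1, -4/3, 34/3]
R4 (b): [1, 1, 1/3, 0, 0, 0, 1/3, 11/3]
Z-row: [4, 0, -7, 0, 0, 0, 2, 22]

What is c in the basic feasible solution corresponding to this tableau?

c is not in the basis, so in the current basic feasible solution c = 0.

0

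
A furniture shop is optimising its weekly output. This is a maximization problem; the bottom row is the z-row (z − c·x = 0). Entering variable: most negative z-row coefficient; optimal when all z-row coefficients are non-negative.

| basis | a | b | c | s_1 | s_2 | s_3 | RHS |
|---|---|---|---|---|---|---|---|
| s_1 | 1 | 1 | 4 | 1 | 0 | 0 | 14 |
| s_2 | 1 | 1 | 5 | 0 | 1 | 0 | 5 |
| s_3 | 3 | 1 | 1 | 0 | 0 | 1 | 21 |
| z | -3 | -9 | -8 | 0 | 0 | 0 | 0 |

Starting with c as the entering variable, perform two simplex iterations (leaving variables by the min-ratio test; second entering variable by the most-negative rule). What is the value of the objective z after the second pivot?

Ratio test on column c — row 1: 14/4 = 7/2; row 2: 5/5 = 1; row 3: 21/1 = 21. Minimum is 1 at row 2 (s_2 leaves); pivot element 5.
Pivot on row 2; the z-row RHS becomes 0 − (-8)·1 = 8.
Next entering variable (most negative z-row entry -37/5): b.
Ratio test on column b — row 1: 10/(1/5) = 50; row 2: 1/(1/5) = 5; row 3: 20/(4/5) = 25. Minimum is 5 at row 2 (c leaves); pivot element 1/5.
After the second pivot the z-row RHS is 8 − (-37/5)·5 = 45.

45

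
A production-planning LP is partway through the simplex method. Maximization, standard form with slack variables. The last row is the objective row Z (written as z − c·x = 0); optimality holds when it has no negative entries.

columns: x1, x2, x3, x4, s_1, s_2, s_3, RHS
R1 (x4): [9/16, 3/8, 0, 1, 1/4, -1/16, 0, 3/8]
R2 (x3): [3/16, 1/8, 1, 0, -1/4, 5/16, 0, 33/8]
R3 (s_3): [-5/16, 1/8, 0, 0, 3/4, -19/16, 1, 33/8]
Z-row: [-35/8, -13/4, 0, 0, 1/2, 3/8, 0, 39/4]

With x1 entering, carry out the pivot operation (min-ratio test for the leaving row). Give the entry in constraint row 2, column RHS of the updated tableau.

4

Ratio test on column x1 — row 1: (3/8)/(9/16) = 2/3; row 2: (33/8)/(3/16) = 22; row 3: entry -5/16 ≤ 0. Minimum is 2/3 at row 1 (x4 leaves); pivot element 9/16.
Divide row 1 by 9/16; eliminate column x1 from the other rows.
Row 2 update in column RHS: 33/8 − (3/16)·(2/3) = 4.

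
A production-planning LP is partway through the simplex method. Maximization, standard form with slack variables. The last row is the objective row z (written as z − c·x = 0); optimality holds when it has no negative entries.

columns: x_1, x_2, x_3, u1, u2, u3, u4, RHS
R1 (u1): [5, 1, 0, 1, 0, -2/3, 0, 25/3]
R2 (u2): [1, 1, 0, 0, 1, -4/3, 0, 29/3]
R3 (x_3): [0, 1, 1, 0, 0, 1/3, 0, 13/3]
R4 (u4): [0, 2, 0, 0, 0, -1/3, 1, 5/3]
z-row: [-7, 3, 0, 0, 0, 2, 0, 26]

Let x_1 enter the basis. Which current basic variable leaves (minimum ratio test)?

u1

Column x_1 entries and ratios — u1: (25/3)/5 = 5/3; u2: (29/3)/1 = 29/3; x_3: 0 ≤ 0, skip; u4: 0 ≤ 0, skip.
Smallest ratio is 5/3 in the row of u1, so u1 leaves.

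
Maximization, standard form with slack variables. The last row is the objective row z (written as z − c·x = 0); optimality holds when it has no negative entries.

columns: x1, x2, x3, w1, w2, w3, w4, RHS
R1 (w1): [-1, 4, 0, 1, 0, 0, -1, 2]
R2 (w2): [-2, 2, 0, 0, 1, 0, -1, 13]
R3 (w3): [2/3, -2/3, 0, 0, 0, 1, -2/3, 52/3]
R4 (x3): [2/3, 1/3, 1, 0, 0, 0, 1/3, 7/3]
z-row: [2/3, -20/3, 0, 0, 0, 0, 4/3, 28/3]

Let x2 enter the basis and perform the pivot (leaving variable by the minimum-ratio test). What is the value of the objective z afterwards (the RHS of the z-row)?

Ratio test on column x2 — row 1: 2/4 = 1/2; row 2: 13/2 = 13/2; row 3: entry -2/3 ≤ 0; row 4: (7/3)/(1/3) = 7. Minimum is 1/2 at row 1 (w1 leaves); pivot element 4.
Pivot on row 1; the z-row RHS becomes 28/3 − (-20/3)·(1/2) = 38/3.

38/3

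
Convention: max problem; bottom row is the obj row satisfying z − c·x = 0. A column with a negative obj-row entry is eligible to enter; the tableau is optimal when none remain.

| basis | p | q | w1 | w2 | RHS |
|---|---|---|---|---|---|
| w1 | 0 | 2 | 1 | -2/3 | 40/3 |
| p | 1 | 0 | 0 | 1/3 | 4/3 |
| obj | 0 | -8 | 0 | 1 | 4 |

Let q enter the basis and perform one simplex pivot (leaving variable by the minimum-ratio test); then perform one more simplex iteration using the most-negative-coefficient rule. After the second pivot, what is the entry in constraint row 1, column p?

1

Ratio test on column q — row 1: (40/3)/2 = 20/3; row 2: entry 0 ≤ 0. Minimum is 20/3 at row 1 (w1 leaves); pivot element 2.
Divide row 1 by 2; eliminate column q from the other rows.
Second iteration: most negative obj-row entry is -5/3 in column w2, so w2 enters.
Ratio test on column w2 — row 1: entry -1/3 ≤ 0; row 2: (4/3)/(1/3) = 4. Minimum is 4 at row 2 (p leaves); pivot element 1/3.
Divide row 2 by 1/3; eliminate column w2 from the other rows.
After both pivots, the entry at constraint row 1, column p is 1.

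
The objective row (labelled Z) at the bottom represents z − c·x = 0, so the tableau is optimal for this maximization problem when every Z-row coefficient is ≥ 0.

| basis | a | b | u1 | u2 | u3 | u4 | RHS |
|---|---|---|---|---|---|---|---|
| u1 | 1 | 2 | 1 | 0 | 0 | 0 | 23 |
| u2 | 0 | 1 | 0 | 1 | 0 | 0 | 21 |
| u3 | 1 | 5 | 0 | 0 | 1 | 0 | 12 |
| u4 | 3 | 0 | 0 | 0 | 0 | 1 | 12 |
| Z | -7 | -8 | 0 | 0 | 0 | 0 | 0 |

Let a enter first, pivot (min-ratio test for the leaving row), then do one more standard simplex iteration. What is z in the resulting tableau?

204/5

Ratio test on column a — row 1: 23/1 = 23; row 2: entry 0 ≤ 0; row 3: 12/1 = 12; row 4: 12/3 = 4. Minimum is 4 at row 4 (u4 leaves); pivot element 3.
Pivot on row 4; the Z-row RHS becomes 0 − (-7)·4 = 28.
Next entering variable (most negative Z-row entry -8): b.
Ratio test on column b — row 1: 19/2 = 19/2; row 2: 21/1 = 21; row 3: 8/5 = 8/5; row 4: entry 0 ≤ 0. Minimum is 8/5 at row 3 (u3 leaves); pivot element 5.
After the second pivot the Z-row RHS is 28 − (-8)·(8/5) = 204/5.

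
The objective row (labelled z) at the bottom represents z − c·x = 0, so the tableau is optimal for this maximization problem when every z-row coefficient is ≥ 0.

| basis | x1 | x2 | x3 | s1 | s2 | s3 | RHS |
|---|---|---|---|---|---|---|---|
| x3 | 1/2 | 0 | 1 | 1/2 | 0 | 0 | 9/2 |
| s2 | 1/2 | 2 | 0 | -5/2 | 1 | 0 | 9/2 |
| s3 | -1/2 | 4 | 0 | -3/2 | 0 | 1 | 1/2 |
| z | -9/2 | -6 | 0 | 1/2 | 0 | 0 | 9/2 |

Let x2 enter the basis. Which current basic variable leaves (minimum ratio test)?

s3

Column x2 entries and ratios — x3: 0 ≤ 0, skip; s2: (9/2)/2 = 9/4; s3: (1/2)/4 = 1/8.
Smallest ratio is 1/8 in the row of s3, so s3 leaves.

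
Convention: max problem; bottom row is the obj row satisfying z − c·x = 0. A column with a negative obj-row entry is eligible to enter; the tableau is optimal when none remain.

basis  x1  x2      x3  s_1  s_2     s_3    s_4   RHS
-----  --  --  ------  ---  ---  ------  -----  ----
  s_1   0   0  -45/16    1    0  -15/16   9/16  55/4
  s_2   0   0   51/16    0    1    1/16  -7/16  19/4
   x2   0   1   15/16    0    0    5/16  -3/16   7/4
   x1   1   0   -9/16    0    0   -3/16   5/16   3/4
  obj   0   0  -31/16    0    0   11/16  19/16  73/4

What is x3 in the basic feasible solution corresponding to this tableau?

0

x3 is not in the basis, so in the current basic feasible solution x3 = 0.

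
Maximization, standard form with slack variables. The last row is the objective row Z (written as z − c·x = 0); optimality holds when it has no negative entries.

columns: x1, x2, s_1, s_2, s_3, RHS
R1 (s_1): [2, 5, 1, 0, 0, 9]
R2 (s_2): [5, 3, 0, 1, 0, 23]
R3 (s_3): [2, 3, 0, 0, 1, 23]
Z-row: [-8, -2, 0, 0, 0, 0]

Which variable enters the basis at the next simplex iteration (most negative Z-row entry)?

x1

Negative Z-row entries: x1: -8, x2: -2.
The most negative is -8 in column x1, so x1 enters.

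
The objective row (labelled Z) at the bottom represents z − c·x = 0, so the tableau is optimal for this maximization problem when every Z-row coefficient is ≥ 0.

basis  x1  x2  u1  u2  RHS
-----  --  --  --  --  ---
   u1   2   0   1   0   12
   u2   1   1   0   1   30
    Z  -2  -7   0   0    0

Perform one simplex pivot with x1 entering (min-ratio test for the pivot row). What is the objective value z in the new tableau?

12

Ratio test on column x1 — row 1: 12/2 = 6; row 2: 30/1 = 30. Minimum is 6 at row 1 (u1 leaves); pivot element 2.
Pivot on row 1; the Z-row RHS becomes 0 − (-2)·6 = 12.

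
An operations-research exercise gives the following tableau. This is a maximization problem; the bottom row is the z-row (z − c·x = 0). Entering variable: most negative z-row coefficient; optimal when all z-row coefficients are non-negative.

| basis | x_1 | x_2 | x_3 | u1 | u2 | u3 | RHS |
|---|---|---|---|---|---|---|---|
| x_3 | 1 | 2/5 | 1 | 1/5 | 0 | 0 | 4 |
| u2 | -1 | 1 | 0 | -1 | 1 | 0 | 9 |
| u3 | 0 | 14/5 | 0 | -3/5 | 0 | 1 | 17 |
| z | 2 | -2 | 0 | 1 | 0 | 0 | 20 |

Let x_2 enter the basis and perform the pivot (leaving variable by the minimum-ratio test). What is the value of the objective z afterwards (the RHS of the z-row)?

225/7

Ratio test on column x_2 — row 1: 4/(2/5) = 10; row 2: 9/1 = 9; row 3: 17/(14/5) = 85/14. Minimum is 85/14 at row 3 (u3 leaves); pivot element 14/5.
Pivot on row 3; the z-row RHS becomes 20 − (-2)·(85/14) = 225/7.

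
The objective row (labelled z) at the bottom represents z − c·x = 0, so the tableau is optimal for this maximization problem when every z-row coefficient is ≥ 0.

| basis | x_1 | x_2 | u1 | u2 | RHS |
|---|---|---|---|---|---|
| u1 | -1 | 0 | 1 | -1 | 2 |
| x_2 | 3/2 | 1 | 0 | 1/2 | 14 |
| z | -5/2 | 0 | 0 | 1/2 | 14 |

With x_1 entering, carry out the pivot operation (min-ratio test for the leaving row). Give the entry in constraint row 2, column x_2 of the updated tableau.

Ratio test on column x_1 — row 1: entry -1 ≤ 0; row 2: 14/(3/2) = 28/3. Minimum is 28/3 at row 2 (x_2 leaves); pivot element 3/2.
Divide row 2 by 3/2; eliminate column x_1 from the other rows.
In the new row 2, the x_2 entry is the old entry divided by the pivot: 1/(3/2) = 2/3.

2/3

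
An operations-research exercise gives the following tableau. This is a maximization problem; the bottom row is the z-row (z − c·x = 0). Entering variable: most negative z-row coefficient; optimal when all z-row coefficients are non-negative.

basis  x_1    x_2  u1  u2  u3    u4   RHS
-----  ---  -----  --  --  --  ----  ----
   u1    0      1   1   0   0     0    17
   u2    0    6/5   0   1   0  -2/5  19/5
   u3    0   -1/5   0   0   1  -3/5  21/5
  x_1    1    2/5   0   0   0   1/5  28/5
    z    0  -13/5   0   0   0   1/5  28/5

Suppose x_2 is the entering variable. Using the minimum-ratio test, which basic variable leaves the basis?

u2

Column x_2 entries and ratios — u1: 17/1 = 17; u2: (19/5)/(6/5) = 19/6; u3: -1/5 ≤ 0, skip; x_1: (28/5)/(2/5) = 14.
Smallest ratio is 19/6 in the row of u2, so u2 leaves.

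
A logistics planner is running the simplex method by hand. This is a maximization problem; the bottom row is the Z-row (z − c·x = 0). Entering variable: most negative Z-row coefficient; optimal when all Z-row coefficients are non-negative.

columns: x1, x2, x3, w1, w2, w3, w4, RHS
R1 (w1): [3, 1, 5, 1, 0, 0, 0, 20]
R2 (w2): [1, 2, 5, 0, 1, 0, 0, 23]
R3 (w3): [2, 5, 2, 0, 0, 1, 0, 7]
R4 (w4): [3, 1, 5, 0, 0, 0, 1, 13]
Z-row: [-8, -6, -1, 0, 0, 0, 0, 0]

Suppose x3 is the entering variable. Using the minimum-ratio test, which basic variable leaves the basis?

Column x3 entries and ratios — w1: 20/5 = 4; w2: 23/5 = 23/5; w3: 7/2 = 7/2; w4: 13/5 = 13/5.
Smallest ratio is 13/5 in the row of w4, so w4 leaves.

w4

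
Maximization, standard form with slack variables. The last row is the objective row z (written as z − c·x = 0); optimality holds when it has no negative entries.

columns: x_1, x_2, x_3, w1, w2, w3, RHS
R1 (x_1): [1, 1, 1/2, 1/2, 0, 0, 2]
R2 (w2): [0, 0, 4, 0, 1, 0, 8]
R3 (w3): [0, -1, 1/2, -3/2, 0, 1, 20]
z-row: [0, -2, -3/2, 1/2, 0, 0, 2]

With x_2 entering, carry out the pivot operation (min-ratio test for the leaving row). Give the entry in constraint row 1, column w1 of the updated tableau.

Ratio test on column x_2 — row 1: 2/1 = 2; row 2: entry 0 ≤ 0; row 3: entry -1 ≤ 0. Minimum is 2 at row 1 (x_1 leaves); pivot element 1.
Divide row 1 by 1; eliminate column x_2 from the other rows.
In the new row 1, the w1 entry is the old entry divided by the pivot: (1/2)/1 = 1/2.

1/2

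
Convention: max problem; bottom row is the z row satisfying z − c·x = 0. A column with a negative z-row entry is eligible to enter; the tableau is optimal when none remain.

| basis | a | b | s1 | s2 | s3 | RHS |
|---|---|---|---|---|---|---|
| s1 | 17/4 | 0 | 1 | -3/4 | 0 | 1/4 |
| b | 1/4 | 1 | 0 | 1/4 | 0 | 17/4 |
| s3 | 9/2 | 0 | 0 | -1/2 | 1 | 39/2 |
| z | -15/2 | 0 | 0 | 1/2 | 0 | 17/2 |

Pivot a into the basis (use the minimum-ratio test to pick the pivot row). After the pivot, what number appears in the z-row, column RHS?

Ratio test on column a — row 1: (1/4)/(17/4) = 1/17; row 2: (17/4)/(1/4) = 17; row 3: (39/2)/(9/2) = 13/3. Minimum is 1/17 at row 1 (s1 leaves); pivot element 17/4.
Divide row 1 by 17/4; eliminate column a from the other rows.
z-row update in column RHS: 17/2 − (-15/2)·(1/17) = 152/17.

152/17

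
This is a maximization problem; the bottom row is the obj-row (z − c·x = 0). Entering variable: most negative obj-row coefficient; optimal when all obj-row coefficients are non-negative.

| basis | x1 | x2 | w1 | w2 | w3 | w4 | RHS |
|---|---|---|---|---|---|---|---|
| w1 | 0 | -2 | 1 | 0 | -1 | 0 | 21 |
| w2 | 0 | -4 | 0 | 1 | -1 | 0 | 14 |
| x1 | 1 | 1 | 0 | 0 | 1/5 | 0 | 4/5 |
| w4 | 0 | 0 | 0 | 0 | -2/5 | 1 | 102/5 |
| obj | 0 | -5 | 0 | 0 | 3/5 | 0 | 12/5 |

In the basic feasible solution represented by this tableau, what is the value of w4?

102/5

w4 is basic (row 4); its value is the RHS of that row, 102/5.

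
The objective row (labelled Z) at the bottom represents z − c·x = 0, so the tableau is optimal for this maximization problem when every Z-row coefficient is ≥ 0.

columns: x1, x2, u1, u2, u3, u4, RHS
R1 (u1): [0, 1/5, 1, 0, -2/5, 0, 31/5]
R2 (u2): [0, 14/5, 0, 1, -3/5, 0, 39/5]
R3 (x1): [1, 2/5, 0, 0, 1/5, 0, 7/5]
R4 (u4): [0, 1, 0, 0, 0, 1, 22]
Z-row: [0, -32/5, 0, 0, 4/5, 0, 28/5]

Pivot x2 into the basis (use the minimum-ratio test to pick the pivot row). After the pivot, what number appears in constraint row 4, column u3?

3/14

Ratio test on column x2 — row 1: (31/5)/(1/5) = 31; row 2: (39/5)/(14/5) = 39/14; row 3: (7/5)/(2/5) = 7/2; row 4: 22/1 = 22. Minimum is 39/14 at row 2 (u2 leaves); pivot element 14/5.
Divide row 2 by 14/5; eliminate column x2 from the other rows.
Row 4 update in column u3: 0 − 1·(-3/14) = 3/14.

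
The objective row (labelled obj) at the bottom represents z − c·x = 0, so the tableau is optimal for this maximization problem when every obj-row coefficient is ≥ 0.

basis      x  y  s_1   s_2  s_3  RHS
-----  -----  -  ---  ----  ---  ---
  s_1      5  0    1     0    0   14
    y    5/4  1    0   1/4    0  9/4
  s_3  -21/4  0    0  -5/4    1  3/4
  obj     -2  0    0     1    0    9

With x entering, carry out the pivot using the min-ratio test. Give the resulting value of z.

Ratio test on column x — row 1: 14/5 = 14/5; row 2: (9/4)/(5/4) = 9/5; row 3: entry -21/4 ≤ 0. Minimum is 9/5 at row 2 (y leaves); pivot element 5/4.
Pivot on row 2; the obj-row RHS becomes 9 − (-2)·(9/5) = 63/5.

63/5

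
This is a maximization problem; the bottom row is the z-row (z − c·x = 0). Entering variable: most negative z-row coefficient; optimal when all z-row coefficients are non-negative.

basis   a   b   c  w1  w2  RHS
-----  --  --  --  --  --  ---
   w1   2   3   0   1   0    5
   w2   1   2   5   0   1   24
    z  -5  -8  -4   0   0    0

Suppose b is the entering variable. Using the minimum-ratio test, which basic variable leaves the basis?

w1

Column b entries and ratios — w1: 5/3 = 5/3; w2: 24/2 = 12.
Smallest ratio is 5/3 in the row of w1, so w1 leaves.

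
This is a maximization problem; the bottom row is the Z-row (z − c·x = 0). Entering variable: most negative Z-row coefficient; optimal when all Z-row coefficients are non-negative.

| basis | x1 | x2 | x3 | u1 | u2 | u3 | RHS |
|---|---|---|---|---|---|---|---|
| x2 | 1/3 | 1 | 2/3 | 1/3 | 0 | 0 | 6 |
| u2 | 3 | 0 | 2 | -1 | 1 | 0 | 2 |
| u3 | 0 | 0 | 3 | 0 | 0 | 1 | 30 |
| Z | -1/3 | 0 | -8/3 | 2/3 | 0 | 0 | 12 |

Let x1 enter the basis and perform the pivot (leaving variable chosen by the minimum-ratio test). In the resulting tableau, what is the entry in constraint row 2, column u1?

-1/3

Ratio test on column x1 — row 1: 6/(1/3) = 18; row 2: 2/3 = 2/3; row 3: entry 0 ≤ 0. Minimum is 2/3 at row 2 (u2 leaves); pivot element 3.
Divide row 2 by 3; eliminate column x1 from the other rows.
In the new row 2, the u1 entry is the old entry divided by the pivot: (-1)/3 = -1/3.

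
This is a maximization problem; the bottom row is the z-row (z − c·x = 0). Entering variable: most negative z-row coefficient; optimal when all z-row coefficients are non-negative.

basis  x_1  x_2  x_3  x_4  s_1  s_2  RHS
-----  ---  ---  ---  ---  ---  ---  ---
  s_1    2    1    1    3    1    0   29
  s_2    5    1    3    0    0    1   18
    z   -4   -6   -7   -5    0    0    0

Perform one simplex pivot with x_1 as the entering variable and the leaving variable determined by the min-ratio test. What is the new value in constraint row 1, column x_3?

-1/5

Ratio test on column x_1 — row 1: 29/2 = 29/2; row 2: 18/5 = 18/5. Minimum is 18/5 at row 2 (s_2 leaves); pivot element 5.
Divide row 2 by 5; eliminate column x_1 from the other rows.
Row 1 update in column x_3: 1 − 2·(3/5) = -1/5.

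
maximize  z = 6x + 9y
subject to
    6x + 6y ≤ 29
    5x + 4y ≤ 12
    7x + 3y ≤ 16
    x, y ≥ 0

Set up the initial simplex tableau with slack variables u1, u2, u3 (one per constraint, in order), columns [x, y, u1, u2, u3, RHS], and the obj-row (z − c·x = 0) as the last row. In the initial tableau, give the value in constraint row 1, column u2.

Slack u2 belongs to constraint 2; its column is the unit vector e_2, so the entry in row 1 is 0.

0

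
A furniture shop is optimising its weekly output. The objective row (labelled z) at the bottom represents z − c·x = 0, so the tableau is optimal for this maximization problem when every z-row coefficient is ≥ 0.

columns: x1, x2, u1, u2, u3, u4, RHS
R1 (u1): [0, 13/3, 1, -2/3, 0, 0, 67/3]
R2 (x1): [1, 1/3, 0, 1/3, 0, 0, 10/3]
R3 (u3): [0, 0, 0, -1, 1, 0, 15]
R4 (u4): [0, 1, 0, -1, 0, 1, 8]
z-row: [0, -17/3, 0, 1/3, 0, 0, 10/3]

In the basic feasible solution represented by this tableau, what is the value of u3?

u3 is basic (row 3); its value is the RHS of that row, 15.

15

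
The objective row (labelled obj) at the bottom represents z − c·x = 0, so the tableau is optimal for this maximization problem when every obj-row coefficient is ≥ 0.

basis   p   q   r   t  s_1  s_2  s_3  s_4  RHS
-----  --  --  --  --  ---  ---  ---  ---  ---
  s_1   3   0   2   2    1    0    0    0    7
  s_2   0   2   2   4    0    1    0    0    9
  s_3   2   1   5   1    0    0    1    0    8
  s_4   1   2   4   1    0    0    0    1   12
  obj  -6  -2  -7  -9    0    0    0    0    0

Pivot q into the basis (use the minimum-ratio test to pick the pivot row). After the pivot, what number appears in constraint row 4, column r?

Ratio test on column q — row 1: entry 0 ≤ 0; row 2: 9/2 = 9/2; row 3: 8/1 = 8; row 4: 12/2 = 6. Minimum is 9/2 at row 2 (s_2 leaves); pivot element 2.
Divide row 2 by 2; eliminate column q from the other rows.
Row 4 update in column r: 4 − 2·1 = 2.

2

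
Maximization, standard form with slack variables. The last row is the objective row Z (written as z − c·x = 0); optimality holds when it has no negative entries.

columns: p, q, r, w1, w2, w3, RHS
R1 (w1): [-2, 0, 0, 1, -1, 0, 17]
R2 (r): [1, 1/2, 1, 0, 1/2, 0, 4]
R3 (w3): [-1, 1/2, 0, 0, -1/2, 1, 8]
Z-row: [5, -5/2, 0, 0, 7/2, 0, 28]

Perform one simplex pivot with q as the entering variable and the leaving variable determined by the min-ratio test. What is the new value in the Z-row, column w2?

Ratio test on column q — row 1: entry 0 ≤ 0; row 2: 4/(1/2) = 8; row 3: 8/(1/2) = 16. Minimum is 8 at row 2 (r leaves); pivot element 1/2.
Divide row 2 by 1/2; eliminate column q from the other rows.
Z-row update in column w2: 7/2 − (-5/2)·1 = 6.

6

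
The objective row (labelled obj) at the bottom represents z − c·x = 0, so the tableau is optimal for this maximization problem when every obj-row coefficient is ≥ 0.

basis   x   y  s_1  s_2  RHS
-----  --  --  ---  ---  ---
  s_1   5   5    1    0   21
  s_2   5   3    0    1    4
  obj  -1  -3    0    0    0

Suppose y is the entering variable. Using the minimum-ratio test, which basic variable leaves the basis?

Column y entries and ratios — s_1: 21/5 = 21/5; s_2: 4/3 = 4/3.
Smallest ratio is 4/3 in the row of s_2, so s_2 leaves.

s_2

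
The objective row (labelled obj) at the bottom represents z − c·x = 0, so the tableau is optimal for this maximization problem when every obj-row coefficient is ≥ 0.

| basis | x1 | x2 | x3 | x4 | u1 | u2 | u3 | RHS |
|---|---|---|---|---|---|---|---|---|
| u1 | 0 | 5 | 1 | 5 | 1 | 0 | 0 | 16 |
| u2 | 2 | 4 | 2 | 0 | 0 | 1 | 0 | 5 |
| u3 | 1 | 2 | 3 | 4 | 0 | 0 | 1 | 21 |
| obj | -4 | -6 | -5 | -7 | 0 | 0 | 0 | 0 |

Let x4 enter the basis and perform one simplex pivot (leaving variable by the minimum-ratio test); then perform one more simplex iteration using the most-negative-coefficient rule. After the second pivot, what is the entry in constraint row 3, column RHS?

Ratio test on column x4 — row 1: 16/5 = 16/5; row 2: entry 0 ≤ 0; row 3: 21/4 = 21/4. Minimum is 16/5 at row 1 (u1 leaves); pivot element 5.
Divide row 1 by 5; eliminate column x4 from the other rows.
Second iteration: most negative obj-row entry is -4 in column x1, so x1 enters.
Ratio test on column x1 — row 1: entry 0 ≤ 0; row 2: 5/2 = 5/2; row 3: (41/5)/1 = 41/5. Minimum is 5/2 at row 2 (u2 leaves); pivot element 2.
Divide row 2 by 2; eliminate column x1 from the other rows.
After both pivots, the entry at constraint row 3, column RHS is 57/10.

57/10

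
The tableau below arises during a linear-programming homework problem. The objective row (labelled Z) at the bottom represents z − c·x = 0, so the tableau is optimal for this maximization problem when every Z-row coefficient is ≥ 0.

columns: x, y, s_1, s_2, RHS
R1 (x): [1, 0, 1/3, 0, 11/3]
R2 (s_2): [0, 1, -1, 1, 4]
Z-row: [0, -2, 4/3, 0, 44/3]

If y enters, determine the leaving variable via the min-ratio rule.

Column y entries and ratios — x: 0 ≤ 0, skip; s_2: 4/1 = 4.
Smallest ratio is 4 in the row of s_2, so s_2 leaves.

s_2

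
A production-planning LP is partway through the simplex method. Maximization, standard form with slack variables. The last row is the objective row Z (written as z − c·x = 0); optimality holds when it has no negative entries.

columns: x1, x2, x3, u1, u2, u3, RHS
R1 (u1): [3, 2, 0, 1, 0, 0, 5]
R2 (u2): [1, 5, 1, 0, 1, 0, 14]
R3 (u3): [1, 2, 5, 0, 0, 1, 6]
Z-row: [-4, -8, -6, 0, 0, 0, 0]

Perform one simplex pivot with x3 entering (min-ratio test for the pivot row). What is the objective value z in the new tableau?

36/5

Ratio test on column x3 — row 1: entry 0 ≤ 0; row 2: 14/1 = 14; row 3: 6/5 = 6/5. Minimum is 6/5 at row 3 (u3 leaves); pivot element 5.
Pivot on row 3; the Z-row RHS becomes 0 − (-6)·(6/5) = 36/5.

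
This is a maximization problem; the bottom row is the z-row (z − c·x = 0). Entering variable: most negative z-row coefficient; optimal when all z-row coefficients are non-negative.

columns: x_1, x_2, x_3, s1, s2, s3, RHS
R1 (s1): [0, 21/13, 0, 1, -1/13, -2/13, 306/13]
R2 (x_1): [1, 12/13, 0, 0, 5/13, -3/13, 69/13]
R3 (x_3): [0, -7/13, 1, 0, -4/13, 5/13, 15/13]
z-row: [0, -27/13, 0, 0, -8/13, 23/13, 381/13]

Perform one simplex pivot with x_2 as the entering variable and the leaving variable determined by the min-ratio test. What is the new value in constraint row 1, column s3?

1/4

Ratio test on column x_2 — row 1: (306/13)/(21/13) = 102/7; row 2: (69/13)/(12/13) = 23/4; row 3: entry -7/13 ≤ 0. Minimum is 23/4 at row 2 (x_1 leaves); pivot element 12/13.
Divide row 2 by 12/13; eliminate column x_2 from the other rows.
Row 1 update in column s3: -2/13 − (21/13)·(-1/4) = 1/4.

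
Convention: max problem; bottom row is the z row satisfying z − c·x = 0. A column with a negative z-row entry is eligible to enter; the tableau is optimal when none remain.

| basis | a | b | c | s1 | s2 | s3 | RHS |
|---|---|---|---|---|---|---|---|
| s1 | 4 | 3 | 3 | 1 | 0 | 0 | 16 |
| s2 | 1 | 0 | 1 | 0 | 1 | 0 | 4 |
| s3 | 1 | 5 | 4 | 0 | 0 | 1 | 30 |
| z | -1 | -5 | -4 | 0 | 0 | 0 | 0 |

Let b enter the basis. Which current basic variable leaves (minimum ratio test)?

s1

Column b entries and ratios — s1: 16/3 = 16/3; s2: 0 ≤ 0, skip; s3: 30/5 = 6.
Smallest ratio is 16/3 in the row of s1, so s1 leaves.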